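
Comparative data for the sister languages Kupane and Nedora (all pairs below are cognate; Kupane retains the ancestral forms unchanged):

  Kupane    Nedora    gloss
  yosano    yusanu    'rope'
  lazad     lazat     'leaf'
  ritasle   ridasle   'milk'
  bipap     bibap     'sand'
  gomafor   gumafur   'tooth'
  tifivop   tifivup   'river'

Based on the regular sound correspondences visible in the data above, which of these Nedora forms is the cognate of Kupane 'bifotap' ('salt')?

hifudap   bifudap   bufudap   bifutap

bifudap

yosano ~ yusanu — Kupane o corresponds to Nedora u after a consonant, before a consonant other than r, m, n, p, b, f, v.
ritasle ~ ridasle — Kupane t corresponds to Nedora d between vowels (before a back vowel).
Applying these to Kupane 'bifotap':
  bifotap → bifutap   (o→u after a consonant, before a consonant other than r, m, n, p, b, f, v)
  bifutap → bifudap   (t→d between vowels (before a back vowel))
So the Nedora cognate is 'bifudap'.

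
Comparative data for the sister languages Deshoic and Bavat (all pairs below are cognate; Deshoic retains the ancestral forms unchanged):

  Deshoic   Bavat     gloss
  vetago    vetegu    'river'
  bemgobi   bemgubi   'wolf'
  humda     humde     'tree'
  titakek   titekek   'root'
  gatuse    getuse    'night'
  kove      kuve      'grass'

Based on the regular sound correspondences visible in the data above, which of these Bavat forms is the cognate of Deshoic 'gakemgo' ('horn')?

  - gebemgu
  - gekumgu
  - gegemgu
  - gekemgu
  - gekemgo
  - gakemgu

vetago ~ vetegu, titakek ~ titekek — Deshoic a corresponds to Bavat e after a consonant, before a consonant other than r, m, n, p, b, f, v.
vetago ~ vetegu — Deshoic o corresponds to Bavat u word-finally.
Applying these to Deshoic 'gakemgo':
  gakemgo → gekemgo   (a→e after a consonant, before a consonant other than r, m, n, p, b, f, v)
  gekemgo → gekemgu   (o→u word-finally)
So the Bavat cognate is 'gekemgu'.

gekemgu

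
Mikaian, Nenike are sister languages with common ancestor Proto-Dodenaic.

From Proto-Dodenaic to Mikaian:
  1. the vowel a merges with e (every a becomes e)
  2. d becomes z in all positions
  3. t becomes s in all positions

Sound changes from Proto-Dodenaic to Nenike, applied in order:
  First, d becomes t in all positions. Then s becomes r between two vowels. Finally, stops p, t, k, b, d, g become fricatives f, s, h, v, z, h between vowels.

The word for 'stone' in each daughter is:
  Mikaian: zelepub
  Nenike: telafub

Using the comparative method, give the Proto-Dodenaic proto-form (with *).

*delapub

Position 4: Mikaian has e, Nenike has a. Nenike preserves a here (none of its changes turn any other segment into a), so the proto-segment is *a.
Position 5: Mikaian has p, Nenike has f. Mikaian preserves p here (none of its changes turn any other segment into p), so the proto-segment is *p.
Verify the candidate proto-form against each daughter:
Mikaian: *delapub
  delapub → delepub   [vowel merger]
  delepub → zelepub   [unconditioned shift]
  zelepub (rule 3 does not apply)
  giving Mikaian zelepub.
Nenike: *delapub
  delapub → telapub   [unconditioned shift]
  telapub (rule 2 does not apply)
  telapub → telafub   [intervocalic lenition]
  giving Nenike telafub.
*delapub is the unique common source.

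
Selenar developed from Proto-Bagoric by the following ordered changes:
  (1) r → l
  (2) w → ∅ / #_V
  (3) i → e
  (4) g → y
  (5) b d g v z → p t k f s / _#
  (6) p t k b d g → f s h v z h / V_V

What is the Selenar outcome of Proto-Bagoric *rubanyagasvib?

Selenar: start from *rubanyagasvib.
  rule 1 (unconditioned shift): rubanyagasvib → lubanyagasvib
  rule 2: no change — lubanyagasvib
  rule 3 (vowel merger): lubanyagasvib → lubanyagasveb
  rule 4 (unconditioned shift): lubanyagasveb → lubanyayasveb
  rule 5 (final devoicing): lubanyayasveb → lubanyayasvep
  rule 6 (intervocalic lenition): lubanyayasvep → luvanyayasvep
  ⇒ Selenar luvanyayasvep

luvanyayasvep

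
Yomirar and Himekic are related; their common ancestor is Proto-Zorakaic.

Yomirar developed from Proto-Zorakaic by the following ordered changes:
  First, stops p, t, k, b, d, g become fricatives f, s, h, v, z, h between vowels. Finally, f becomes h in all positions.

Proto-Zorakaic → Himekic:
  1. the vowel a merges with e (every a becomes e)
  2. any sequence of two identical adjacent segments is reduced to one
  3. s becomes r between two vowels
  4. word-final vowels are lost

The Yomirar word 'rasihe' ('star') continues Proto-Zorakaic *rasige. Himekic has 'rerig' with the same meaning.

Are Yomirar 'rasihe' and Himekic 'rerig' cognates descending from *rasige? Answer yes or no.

Derive the expected Himekic reflex of *rasige:
Himekic: start from *rasige.
  rule 1 (vowel merger): rasige → resige
  rule 2: no change — resige
  rule 3 (rhotacism): resige → rerige
  rule 4 (apocope): rerige → rerig
  ⇒ Himekic rerig
Himekic 'rerig' matches the regular reflex exactly, so the pair is cognate.

yes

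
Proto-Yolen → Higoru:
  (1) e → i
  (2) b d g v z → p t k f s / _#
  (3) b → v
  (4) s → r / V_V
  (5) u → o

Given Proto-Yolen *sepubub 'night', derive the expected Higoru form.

sipovop

Higoru: *sepubub
  sepubub → sipubub   [vowel merger]
  sipubub → sipubup   [final devoicing]
  sipubup → sipuvup   [unconditioned shift]
  sipuvup (rule 4 does not apply)
  sipuvup → sipovop   [vowel merger]
  giving Higoru sipovop.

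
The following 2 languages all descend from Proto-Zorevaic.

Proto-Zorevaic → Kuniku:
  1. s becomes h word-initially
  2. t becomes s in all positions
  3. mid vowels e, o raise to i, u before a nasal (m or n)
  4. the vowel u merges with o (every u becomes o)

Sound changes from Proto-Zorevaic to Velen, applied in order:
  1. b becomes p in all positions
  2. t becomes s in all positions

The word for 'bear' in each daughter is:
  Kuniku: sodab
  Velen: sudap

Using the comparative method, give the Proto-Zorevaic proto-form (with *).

*tudab

Position 5: Kuniku has b, Velen has p. Kuniku preserves b here (none of its changes turn any other segment into b), so the proto-segment is *b.
Position 1: Kuniku has s, Velen has s. Taking the neighbouring segments as reconstructed: Kuniku s can only go back to *t; Velen s could go back to *t or *s — the one source consistent with every daughter is *t.
Position 2: Kuniku has o, Velen has u. Velen preserves u here (none of its changes turn any other segment into u), so the proto-segment is *u.
This points to *tudab. Verify forward in each daughter:
Kuniku: start from *tudab.
  rule 1: no change — tudab
  rule 2 (unconditioned shift): tudab → sudab
  rule 3: no change — sudab
  rule 4 (vowel merger): sudab → sodab
  ⇒ Kuniku sodab
Velen: *tudab
  tudab → tudap   [unconditioned shift]
  tudap → sudap   [unconditioned shift]
  giving Velen sudap.
No other proto-form is consistent with every reflex, so the reconstruction is *tudab.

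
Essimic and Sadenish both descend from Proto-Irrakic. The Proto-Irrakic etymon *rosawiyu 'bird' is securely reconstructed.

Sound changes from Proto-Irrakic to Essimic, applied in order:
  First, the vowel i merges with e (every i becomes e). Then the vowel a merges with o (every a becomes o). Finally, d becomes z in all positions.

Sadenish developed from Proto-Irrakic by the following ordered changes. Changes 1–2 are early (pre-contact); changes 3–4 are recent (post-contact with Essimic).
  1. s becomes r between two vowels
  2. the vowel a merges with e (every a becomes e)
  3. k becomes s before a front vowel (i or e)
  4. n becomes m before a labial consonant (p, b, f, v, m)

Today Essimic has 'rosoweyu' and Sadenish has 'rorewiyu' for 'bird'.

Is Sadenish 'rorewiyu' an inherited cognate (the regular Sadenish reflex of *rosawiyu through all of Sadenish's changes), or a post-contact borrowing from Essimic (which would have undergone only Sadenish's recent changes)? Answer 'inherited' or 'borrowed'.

inherited

If inherited, *rosawiyu would pass through all of Sadenish's changes:
Sadenish: *rosawiyu > rorawiyu > rorewiyu  (by rhotacism, vowel merger)
If borrowed from Essimic 'rosoweyu' after the early changes, it would undergo only the recent ones:
  rule 3 (palatalisation): no change (rosoweyu)
  rule 4 (nasal place assimilation): no change (rosoweyu)
  ⇒ as a loan: rosoweyu
Sadenish 'rorewiyu' matches the inherited outcome exactly, so it is an inherited cognate, not a loan.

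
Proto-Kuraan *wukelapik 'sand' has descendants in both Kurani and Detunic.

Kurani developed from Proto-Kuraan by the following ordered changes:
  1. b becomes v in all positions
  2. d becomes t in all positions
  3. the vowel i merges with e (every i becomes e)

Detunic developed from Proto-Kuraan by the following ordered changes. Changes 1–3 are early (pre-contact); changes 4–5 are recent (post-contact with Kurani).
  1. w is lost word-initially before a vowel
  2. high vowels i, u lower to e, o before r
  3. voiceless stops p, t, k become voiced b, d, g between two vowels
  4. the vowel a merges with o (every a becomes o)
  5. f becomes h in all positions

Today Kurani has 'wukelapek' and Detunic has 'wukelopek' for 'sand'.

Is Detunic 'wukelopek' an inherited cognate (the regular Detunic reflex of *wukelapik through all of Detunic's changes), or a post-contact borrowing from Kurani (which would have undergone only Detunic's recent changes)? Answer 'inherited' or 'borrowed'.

If inherited, *wukelapik would pass through all of Detunic's changes:
Detunic: start from *wukelapik.
  rule 1 (glide loss): wukelapik → ukelapik
  rule 2: no change — ukelapik
  rule 3 (intervocalic voicing): ukelapik → ugelabik
  rule 4 (vowel merger): ugelabik → ugelobik
  rule 5: no change — ugelobik
  ⇒ Detunic ugelobik
If borrowed from Kurani 'wukelapek' after the early changes, it would undergo only the recent ones:
  rule 4 (vowel merger): wukelapek → wukelopek
  rule 5 (unconditioned shift): no change (wukelopek)
  ⇒ as a loan: wukelopek
Detunic 'wukelopek' matches the loan outcome 'wukelopek', not the inherited 'ugelobik' — it skipped the early Detunic changes, so it was borrowed from Kurani.

borrowed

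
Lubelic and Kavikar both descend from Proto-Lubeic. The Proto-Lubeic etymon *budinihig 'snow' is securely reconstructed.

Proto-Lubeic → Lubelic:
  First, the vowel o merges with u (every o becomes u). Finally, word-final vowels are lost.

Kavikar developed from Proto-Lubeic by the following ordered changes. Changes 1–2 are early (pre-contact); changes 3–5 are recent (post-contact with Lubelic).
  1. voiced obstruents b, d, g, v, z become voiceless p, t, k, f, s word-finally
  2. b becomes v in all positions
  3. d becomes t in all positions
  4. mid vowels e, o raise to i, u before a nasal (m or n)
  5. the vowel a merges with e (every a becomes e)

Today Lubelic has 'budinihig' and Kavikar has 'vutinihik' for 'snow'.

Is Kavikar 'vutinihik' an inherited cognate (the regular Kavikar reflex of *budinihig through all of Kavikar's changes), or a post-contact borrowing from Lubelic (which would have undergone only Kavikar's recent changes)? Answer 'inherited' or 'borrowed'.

If inherited, *budinihig would pass through all of Kavikar's changes:
Kavikar: *budinihig > budinihik > vudinihik > vutinihik  (by final devoicing, unconditioned shift, unconditioned shift)
If borrowed from Lubelic 'budinihig' after the early changes, it would undergo only the recent ones:
  rule 3 (unconditioned shift): budinihig → butinihig
  rule 4 (pre-nasal raising): no change (butinihig)
  rule 5 (vowel merger): no change (butinihig)
  ⇒ as a loan: butinihig
Kavikar 'vutinihik' matches the inherited outcome exactly, so it is an inherited cognate, not a loan.

inherited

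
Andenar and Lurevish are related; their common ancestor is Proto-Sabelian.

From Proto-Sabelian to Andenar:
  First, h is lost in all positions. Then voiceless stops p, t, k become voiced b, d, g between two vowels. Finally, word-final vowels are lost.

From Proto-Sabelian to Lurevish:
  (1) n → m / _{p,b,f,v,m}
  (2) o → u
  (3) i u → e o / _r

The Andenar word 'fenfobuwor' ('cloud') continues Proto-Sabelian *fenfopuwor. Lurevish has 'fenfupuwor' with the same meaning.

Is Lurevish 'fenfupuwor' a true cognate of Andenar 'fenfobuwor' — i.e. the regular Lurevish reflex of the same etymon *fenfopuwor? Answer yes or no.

Derive the expected Lurevish reflex of *fenfopuwor:
Lurevish: *fenfopuwor
  fenfopuwor → femfopuwor   [nasal place assimilation]
  femfopuwor → femfupuwur   [vowel merger]
  femfupuwur → femfupuwor   [pre-rhotic lowering]
  giving Lurevish femfupuwor.
The regular Lurevish reflex would be 'femfupuwor', but the attested form is 'fenfupuwor'. The correspondence is irregular, so they are not cognates (the Lurevish form has a different source).

no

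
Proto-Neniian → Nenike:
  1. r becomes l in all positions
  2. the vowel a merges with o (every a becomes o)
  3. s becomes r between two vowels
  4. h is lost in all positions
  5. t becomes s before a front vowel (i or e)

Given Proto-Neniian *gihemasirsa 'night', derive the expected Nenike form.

Nenike: start from *gihemasirsa.
  rule 1 (unconditioned shift): gihemasirsa → gihemasilsa
  rule 2 (vowel merger): gihemasilsa → gihemosilso
  rule 3 (rhotacism): gihemosilso → gihemorilso
  rule 4 (h-loss): gihemorilso → giemorilso
  rule 5: no change — giemorilso
  ⇒ Nenike giemorilso

giemorilso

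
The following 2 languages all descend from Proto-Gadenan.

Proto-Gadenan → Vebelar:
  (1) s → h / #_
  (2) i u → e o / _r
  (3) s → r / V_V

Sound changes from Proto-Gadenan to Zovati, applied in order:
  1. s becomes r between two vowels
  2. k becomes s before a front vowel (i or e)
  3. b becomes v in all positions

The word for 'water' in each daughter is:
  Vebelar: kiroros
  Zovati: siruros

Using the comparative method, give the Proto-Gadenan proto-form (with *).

*kisuros

Position 4: Vebelar has o, Zovati has u. Zovati preserves u here (none of its changes turn any other segment into u), so the proto-segment is *u.
Position 1: Vebelar has k, Zovati has s. Vebelar preserves k here (none of its changes turn any other segment into k), so the proto-segment is *k.
Position 3: Vebelar has r, Zovati has r. Taking the neighbouring segments as reconstructed: Vebelar r can only go back to *s; Zovati r could go back to *s or *r — the one source consistent with every daughter is *s.
Verify the candidate proto-form against each daughter:
Vebelar: *kisuros > kisoros > kiroros  (by pre-rhotic lowering, rhotacism)
Zovati: *kisuros > kiruros > siruros  (by rhotacism, palatalisation)
No other proto-form is consistent with every reflex, so the reconstruction is *kisuros.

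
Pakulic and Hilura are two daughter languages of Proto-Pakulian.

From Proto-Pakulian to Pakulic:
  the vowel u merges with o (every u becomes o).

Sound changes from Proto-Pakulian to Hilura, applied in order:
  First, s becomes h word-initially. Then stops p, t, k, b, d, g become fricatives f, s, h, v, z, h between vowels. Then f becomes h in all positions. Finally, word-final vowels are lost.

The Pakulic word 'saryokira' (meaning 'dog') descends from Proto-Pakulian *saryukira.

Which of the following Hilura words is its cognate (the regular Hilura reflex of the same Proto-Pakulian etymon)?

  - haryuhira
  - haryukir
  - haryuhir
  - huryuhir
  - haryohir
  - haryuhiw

Hilura: start from *saryukira.
  rule 1 (debuccalisation): saryukira → haryukira
  rule 2 (intervocalic lenition): haryukira → haryuhira
  rule 3: no change — haryuhira
  rule 4 (apocope): haryuhira → haryuhir
  ⇒ Hilura haryuhir
Only 'haryuhir' matches the regular Hilura development of *saryukira.

haryuhir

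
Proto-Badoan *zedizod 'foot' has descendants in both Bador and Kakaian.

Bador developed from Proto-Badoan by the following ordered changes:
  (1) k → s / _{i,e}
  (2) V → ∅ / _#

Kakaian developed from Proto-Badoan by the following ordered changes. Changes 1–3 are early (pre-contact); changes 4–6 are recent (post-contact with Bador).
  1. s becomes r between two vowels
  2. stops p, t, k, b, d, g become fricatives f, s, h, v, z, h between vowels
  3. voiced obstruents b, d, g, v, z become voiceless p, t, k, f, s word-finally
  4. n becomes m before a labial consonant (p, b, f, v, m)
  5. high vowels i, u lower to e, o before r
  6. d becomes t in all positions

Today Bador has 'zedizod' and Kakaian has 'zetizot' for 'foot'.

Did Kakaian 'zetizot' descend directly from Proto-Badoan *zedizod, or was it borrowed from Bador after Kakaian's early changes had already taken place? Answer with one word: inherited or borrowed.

borrowed

If inherited, *zedizod would pass through all of Kakaian's changes:
Kakaian: *zedizod
  zedizod (rule 1 does not apply)
  zedizod → zezizod   [intervocalic lenition]
  zezizod → zezizot   [final devoicing]
  zezizot (rule 4 does not apply)
  zezizot (rule 5 does not apply)
  zezizot (rule 6 does not apply)
  giving Kakaian zezizot.
If borrowed from Bador 'zedizod' after the early changes, it would undergo only the recent ones:
  rule 4 (nasal place assimilation): no change (zedizod)
  rule 5 (pre-rhotic lowering): no change (zedizod)
  rule 6 (unconditioned shift): zedizod → zetizot
  ⇒ as a loan: zetizot
Kakaian 'zetizot' matches the loan outcome 'zetizot', not the inherited 'zezizot' — it skipped the early Kakaian changes, so it was borrowed from Bador.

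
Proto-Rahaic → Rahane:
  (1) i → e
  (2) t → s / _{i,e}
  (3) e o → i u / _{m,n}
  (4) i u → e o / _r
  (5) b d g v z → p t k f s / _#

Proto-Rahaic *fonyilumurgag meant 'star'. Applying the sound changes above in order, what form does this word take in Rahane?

funyelumorgak

Rahane: *fonyilumurgag
  fonyilumurgag → fonyelumurgag   [vowel merger]
  fonyelumurgag (rule 2 does not apply)
  fonyelumurgag → funyelumurgag   [pre-nasal raising]
  funyelumurgag → funyelumorgag   [pre-rhotic lowering]
  funyelumorgag → funyelumorgak   [final devoicing]
  giving Rahane funyelumorgak.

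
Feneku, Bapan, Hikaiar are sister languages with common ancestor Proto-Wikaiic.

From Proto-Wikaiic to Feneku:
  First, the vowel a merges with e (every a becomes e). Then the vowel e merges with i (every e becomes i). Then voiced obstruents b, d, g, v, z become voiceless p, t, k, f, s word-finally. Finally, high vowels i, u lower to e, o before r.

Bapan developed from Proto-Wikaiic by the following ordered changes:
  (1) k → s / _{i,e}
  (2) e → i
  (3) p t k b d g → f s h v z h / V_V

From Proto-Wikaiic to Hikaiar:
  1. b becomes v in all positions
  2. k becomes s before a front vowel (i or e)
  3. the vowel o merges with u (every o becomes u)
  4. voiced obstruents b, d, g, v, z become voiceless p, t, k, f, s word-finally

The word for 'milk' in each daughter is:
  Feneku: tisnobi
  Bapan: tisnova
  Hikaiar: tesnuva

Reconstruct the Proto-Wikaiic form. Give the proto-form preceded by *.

Position 6: Feneku has b, Bapan has v, Hikaiar has v. Feneku preserves b here (none of its changes turn any other segment into b), so the proto-segment is *b.
Position 7: Feneku has i, Bapan has a, Hikaiar has a. Bapan preserves a here (none of its changes turn any other segment into a), so the proto-segment is *a.
Position 5: Feneku has o, Bapan has o, Hikaiar has u. Bapan preserves o here (none of its changes turn any other segment into o), so the proto-segment is *o.
Verify the candidate proto-form against each daughter:
Feneku: *tesnoba
  tesnoba → tesnobe   [vowel merger]
  tesnobe → tisnobi   [vowel merger]
  tisnobi (rule 3 does not apply)
  tisnobi (rule 4 does not apply)
  giving Feneku tisnobi.
Bapan: *tesnoba > tisnoba > tisnova  (by vowel merger, intervocalic lenition)
Hikaiar: *tesnoba > tesnova > tesnuva  (by unconditioned shift, vowel merger)
No other proto-form is consistent with every reflex, so the reconstruction is *tesnoba.

*tesnoba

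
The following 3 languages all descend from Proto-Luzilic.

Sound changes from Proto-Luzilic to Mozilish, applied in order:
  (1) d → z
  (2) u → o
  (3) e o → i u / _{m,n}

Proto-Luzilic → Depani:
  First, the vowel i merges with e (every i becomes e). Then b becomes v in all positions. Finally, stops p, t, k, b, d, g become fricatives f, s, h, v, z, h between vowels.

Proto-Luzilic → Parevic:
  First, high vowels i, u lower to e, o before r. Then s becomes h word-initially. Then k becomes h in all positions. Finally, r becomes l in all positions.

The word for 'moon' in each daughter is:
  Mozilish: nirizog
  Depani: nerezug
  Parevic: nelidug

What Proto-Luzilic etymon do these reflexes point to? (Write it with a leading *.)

Position 4: Mozilish has i, Depani has e, Parevic has i. Parevic preserves i here (none of its changes turn any other segment into i), so the proto-segment is *i.
Position 2: Mozilish has i, Depani has e, Parevic has e. Taking the neighbouring segments as reconstructed: Mozilish i can only go back to *i; Depani e could go back to *e or *i; Parevic e could go back to *e or *i — the one source consistent with every daughter is *i.
Position 3: Mozilish has r, Depani has r, Parevic has l. Mozilish preserves r here (none of its changes turn any other segment into r), so the proto-segment is *r.
Verify the candidate proto-form against each daughter:
Mozilish: *niridug > nirizug > nirizog  (by unconditioned shift, vowel merger)
Depani: *niridug
  niridug → neredug   [vowel merger]
  neredug (rule 2 does not apply)
  neredug → nerezug   [intervocalic lenition]
  giving Depani nerezug.
Parevic: *niridug > neridug > nelidug  (by pre-rhotic lowering, unconditioned shift)
*niridug is the unique common source.

*niridug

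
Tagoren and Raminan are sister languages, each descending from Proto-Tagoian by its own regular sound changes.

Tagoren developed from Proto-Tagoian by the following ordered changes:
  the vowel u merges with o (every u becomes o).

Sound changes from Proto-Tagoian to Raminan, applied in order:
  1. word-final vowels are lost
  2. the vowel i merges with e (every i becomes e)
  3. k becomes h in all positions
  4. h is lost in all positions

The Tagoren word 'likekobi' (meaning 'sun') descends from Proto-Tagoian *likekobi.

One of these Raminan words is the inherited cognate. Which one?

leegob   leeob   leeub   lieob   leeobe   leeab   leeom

leeob

Raminan: *likekobi
  likekobi → likekob   [apocope]
  likekob → lekekob   [vowel merger]
  lekekob → lehehob   [unconditioned shift]
  lehehob → leeob   [h-loss]
  giving Raminan leeob.
The other candidates each miss or misapply at least one Raminan change.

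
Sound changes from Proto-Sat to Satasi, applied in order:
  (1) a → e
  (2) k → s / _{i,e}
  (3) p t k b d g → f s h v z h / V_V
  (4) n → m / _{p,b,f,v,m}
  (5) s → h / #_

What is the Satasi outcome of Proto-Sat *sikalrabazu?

hiselrevezu

Satasi: start from *sikalrabazu.
  rule 1 (vowel merger): sikalrabazu → sikelrebezu
  rule 2 (palatalisation): sikelrebezu → siselrebezu
  rule 3 (intervocalic lenition): siselrebezu → siselrevezu
  rule 4: no change — siselrevezu
  rule 5 (debuccalisation): siselrevezu → hiselrevezu
  ⇒ Satasi hiselrevezu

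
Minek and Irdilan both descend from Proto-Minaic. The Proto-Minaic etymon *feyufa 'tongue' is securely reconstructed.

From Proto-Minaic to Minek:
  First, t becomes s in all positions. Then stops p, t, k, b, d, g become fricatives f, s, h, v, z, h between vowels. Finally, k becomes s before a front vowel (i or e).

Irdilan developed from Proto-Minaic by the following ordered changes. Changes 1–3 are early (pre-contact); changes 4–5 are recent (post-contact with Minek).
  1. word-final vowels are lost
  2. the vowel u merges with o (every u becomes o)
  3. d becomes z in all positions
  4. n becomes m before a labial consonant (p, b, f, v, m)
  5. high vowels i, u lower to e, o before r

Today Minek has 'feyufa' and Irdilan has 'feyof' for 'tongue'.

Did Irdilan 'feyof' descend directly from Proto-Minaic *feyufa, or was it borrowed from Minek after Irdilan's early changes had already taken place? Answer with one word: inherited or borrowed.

inherited

If inherited, *feyufa would pass through all of Irdilan's changes:
Irdilan: *feyufa > feyuf > feyof  (by apocope, vowel merger)
If borrowed from Minek 'feyufa' after the early changes, it would undergo only the recent ones:
  rule 4 (nasal place assimilation): no change (feyufa)
  rule 5 (pre-rhotic lowering): no change (feyufa)
  ⇒ as a loan: feyufa
Irdilan 'feyof' matches the inherited outcome exactly, so it is an inherited cognate, not a loan.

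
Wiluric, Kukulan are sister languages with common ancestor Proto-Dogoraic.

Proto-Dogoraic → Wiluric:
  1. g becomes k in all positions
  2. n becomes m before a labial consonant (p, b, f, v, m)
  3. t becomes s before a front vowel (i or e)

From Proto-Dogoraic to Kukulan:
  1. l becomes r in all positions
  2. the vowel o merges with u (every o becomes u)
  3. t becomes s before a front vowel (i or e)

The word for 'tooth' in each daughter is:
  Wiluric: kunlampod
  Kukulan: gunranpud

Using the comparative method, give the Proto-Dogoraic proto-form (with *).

Position 8: Wiluric has o, Kukulan has u. Wiluric preserves o here (none of its changes turn any other segment into o), so the proto-segment is *o.
Position 4: Wiluric has l, Kukulan has r. Wiluric preserves l here (none of its changes turn any other segment into l), so the proto-segment is *l.
Position 6: Wiluric has m, Kukulan has n. Kukulan preserves n here (none of its changes turn any other segment into n), so the proto-segment is *n.
Verify the candidate proto-form against each daughter:
Wiluric: start from *gunlanpod.
  rule 1 (unconditioned shift): gunlanpod → kunlanpod
  rule 2 (nasal place assimilation): kunlanpod → kunlampod
  rule 3: no change — kunlampod
  ⇒ Wiluric kunlampod
Kukulan: *gunlanpod
  gunlanpod → gunranpod   [unconditioned shift]
  gunranpod → gunranpud   [vowel merger]
  gunranpud (rule 3 does not apply)
  giving Kukulan gunranpud.
No other proto-form is consistent with every reflex, so the reconstruction is *gunlanpod.

*gunlanpod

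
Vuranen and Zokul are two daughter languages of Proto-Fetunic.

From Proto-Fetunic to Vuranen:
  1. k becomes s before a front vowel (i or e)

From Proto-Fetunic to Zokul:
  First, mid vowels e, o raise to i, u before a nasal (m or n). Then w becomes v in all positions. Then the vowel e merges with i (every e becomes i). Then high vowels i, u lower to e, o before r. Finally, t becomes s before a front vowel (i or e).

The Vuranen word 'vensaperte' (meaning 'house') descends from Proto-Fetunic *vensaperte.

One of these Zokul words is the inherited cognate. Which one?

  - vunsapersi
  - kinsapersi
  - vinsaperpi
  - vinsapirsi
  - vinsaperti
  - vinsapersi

Zokul: *vensaperte > vinsaperte > vinsapirti > vinsaperti > vinsapersi  (by pre-nasal raising, vowel merger, pre-rhotic lowering, palatalisation)
Only 'vinsapersi' matches the regular Zokul development of *vensaperte.

vinsapersi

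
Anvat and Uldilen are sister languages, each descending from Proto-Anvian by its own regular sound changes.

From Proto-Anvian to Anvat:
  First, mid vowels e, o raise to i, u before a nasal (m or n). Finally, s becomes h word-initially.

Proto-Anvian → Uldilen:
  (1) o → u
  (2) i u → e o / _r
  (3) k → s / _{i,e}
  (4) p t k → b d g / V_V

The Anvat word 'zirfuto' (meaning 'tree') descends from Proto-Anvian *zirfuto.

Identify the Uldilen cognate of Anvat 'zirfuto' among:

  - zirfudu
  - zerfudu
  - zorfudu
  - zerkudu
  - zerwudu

zerfudu

Uldilen: start from *zirfuto.
  rule 1 (vowel merger): zirfuto → zirfutu
  rule 2 (pre-rhotic lowering): zirfutu → zerfutu
  rule 3: no change — zerfutu
  rule 4 (intervocalic voicing): zerfutu → zerfudu
  ⇒ Uldilen zerfudu
Among the options, 'zerfudu' alone shows every Uldilen change applied in order.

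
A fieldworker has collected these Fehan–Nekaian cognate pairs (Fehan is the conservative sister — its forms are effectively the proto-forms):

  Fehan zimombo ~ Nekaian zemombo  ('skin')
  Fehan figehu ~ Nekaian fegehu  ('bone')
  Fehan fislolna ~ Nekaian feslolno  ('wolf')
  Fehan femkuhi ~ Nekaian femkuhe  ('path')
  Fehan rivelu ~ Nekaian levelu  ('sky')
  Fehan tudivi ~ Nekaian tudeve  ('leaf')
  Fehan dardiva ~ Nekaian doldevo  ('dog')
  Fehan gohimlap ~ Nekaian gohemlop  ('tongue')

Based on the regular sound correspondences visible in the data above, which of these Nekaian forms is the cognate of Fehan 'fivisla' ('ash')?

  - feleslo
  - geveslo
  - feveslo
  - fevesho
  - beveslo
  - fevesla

rivelu ~ levelu, tudivi ~ tudeve — Fehan i corresponds to Nekaian e after a consonant, before a labial obstruent.
figehu ~ fegehu, fislolna ~ feslolno — Fehan i corresponds to Nekaian e after a consonant, before a consonant other than r, m, n, p, b, f, v.
fislolna ~ feslolno, dardiva ~ doldevo — Fehan a corresponds to Nekaian o word-finally.
Applying these to Fehan 'fivisla':
  fivisla → fevisla   (i→e after a consonant, before a labial obstruent)
  fevisla → fevesla   (i→e after a consonant, before a consonant other than r, m, n, p, b, f, v)
  fevesla → feveslo   (a→o word-finally)
So the Nekaian cognate is 'feveslo'.

feveslo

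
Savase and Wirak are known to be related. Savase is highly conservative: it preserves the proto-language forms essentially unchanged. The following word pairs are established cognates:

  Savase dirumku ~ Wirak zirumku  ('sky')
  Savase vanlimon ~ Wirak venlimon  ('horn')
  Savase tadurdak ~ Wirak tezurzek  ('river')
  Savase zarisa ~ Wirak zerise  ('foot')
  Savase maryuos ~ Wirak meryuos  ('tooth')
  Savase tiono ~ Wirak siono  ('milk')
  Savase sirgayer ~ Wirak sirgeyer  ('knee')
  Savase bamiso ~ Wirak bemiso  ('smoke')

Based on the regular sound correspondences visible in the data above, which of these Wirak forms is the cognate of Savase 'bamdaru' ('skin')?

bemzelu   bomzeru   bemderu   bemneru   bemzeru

bamiso ~ bemiso — Savase a corresponds to Wirak e after a consonant, before a nasal.
tadurdak ~ tezurzek — Savase d corresponds to Wirak z after a consonant, before a back vowel.
zarisa ~ zerise, maryuos ~ meryuos — Savase a corresponds to Wirak e after a consonant, before r.
Applying these to Savase 'bamdaru':
  bamdaru → bemdaru   (a→e after a consonant, before a nasal)
  bemdaru → bemzaru   (d→z after a consonant, before a back vowel)
  bemzaru → bemzeru   (a→e after a consonant, before r)
So the Wirak cognate is 'bemzeru'.

bemzeru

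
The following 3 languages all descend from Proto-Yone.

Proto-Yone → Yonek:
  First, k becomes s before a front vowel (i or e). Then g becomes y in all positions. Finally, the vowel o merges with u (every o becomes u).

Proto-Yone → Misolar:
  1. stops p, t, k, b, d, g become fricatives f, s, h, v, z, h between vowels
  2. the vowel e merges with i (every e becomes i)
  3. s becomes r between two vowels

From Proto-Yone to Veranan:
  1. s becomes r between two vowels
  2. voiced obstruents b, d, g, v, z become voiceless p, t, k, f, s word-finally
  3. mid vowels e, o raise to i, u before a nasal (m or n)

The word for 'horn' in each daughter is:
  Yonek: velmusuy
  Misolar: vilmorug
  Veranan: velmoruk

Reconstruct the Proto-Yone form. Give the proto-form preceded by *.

*velmosug

Position 6: Yonek has s, Misolar has r, Veranan has r. Taking the neighbouring segments as reconstructed: Yonek s can only go back to *s; Misolar r could go back to *t or *s or *r; Veranan r could go back to *s or *r — the one source consistent with every daughter is *s.
Position 5: Yonek has u, Misolar has o, Veranan has o. Misolar preserves o here (none of its changes turn any other segment into o), so the proto-segment is *o.
This points to *velmosug. Verify forward in each daughter:
Yonek: start from *velmosug.
  rule 1: no change — velmosug
  rule 2 (unconditioned shift): velmosug → velmosuy
  rule 3 (vowel merger): velmosuy → velmusuy
  ⇒ Yonek velmusuy
Misolar: start from *velmosug.
  rule 1: no change — velmosug
  rule 2 (vowel merger): velmosug → vilmosug
  rule 3 (rhotacism): vilmosug → vilmorug
  ⇒ Misolar vilmorug
Veranan: *velmosug
  velmosug → velmorug   [rhotacism]
  velmorug → velmoruk   [final devoicing]
  velmoruk (rule 3 does not apply)
  giving Veranan velmoruk.
No other proto-form is consistent with every reflex, so the reconstruction is *velmosug.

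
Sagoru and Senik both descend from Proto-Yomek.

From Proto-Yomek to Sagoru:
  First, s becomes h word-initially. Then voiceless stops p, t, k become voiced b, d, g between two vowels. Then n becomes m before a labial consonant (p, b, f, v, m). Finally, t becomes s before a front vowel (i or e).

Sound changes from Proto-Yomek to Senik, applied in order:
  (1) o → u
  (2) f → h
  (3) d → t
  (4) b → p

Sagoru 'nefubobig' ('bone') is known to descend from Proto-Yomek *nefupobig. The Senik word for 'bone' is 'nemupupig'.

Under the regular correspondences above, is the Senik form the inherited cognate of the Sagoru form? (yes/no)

no

Derive the expected Senik reflex of *nefupobig:
Senik: start from *nefupobig.
  rule 1 (vowel merger): nefupobig → nefupubig
  rule 2 (unconditioned shift): nefupubig → nehupubig
  rule 3: no change — nehupubig
  rule 4 (unconditioned shift): nehupubig → nehupupig
  ⇒ Senik nehupupig
The regular Senik reflex would be 'nehupupig', but the attested form is 'nemupupig'. The correspondence is irregular, so they are not cognates (the Senik form has a different source).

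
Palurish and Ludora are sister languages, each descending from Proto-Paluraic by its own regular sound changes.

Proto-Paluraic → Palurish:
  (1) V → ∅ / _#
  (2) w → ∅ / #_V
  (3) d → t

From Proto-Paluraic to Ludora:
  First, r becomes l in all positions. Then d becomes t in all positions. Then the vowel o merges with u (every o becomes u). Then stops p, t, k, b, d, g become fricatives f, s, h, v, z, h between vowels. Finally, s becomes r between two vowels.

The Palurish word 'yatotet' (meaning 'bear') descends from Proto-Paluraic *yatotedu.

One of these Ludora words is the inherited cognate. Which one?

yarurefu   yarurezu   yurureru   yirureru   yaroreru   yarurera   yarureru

yarureru

Ludora: *yatotedu > yatotetu > yatutetu > yasusesu > yarureru  (by unconditioned shift, vowel merger, intervocalic lenition, rhotacism)
The other candidates each miss or misapply at least one Ludora change.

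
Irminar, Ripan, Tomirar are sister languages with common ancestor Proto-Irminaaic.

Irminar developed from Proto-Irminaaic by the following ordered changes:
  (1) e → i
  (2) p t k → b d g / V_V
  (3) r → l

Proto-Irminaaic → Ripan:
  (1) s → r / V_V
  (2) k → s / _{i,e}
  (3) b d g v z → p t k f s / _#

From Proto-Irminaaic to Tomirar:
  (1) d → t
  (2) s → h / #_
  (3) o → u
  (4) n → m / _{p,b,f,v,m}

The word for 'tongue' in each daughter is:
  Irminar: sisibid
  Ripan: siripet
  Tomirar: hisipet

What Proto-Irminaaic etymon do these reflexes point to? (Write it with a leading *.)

Position 1: Irminar has s, Ripan has s, Tomirar has h. Irminar preserves s here (none of its changes turn any other segment into s), so the proto-segment is *s.
Position 5: Irminar has b, Ripan has p, Tomirar has p. Tomirar preserves p here (none of its changes turn any other segment into p), so the proto-segment is *p.
This points to *sisiped. Verify forward in each daughter:
Irminar: start from *sisiped.
  rule 1 (vowel merger): sisiped → sisipid
  rule 2 (intervocalic voicing): sisipid → sisibid
  rule 3: no change — sisibid
  ⇒ Irminar sisibid
Ripan: *sisiped
  sisiped → siriped   [rhotacism]
  siriped (rule 2 does not apply)
  siriped → siripet   [final devoicing]
  giving Ripan siripet.
Tomirar: *sisiped
  sisiped → sisipet   [unconditioned shift]
  sisipet → hisipet   [debuccalisation]
  hisipet (rule 3 does not apply)
  hisipet (rule 4 does not apply)
  giving Tomirar hisipet.
No other proto-form is consistent with every reflex, so the reconstruction is *sisiped.

*sisiped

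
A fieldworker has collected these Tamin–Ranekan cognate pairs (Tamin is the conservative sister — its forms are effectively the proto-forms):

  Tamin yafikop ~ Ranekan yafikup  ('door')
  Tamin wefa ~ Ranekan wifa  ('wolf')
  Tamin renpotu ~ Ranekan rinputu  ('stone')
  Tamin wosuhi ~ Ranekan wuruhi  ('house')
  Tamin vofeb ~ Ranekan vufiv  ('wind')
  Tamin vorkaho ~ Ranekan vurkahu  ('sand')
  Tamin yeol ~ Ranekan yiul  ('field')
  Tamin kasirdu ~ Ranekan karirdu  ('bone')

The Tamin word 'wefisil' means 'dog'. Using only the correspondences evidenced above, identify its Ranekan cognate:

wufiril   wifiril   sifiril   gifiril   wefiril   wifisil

wefa ~ wifa — Tamin e corresponds to Ranekan i after a consonant, before a labial obstruent.
kasirdu ~ karirdu — Tamin s corresponds to Ranekan r between vowels (before a front vowel).
Applying these to Tamin 'wefisil':
  wefisil → wifisil   (e→i after a consonant, before a labial obstruent)
  wifisil → wifiril   (s→r between vowels (before a front vowel))
So the Ranekan cognate is 'wifiril'.

wifiril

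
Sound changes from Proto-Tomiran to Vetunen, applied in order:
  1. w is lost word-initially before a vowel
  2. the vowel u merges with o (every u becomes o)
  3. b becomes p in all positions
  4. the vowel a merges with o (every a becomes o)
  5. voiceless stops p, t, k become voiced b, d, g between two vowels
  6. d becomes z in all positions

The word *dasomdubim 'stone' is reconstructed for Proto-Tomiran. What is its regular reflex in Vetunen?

zosomzobim

Vetunen: start from *dasomdubim.
  rule 1: no change — dasomdubim
  rule 2 (vowel merger): dasomdubim → dasomdobim
  rule 3 (unconditioned shift): dasomdobim → dasomdopim
  rule 4 (vowel merger): dasomdopim → dosomdopim
  rule 5 (intervocalic voicing): dosomdopim → dosomdobim
  rule 6 (unconditioned shift): dosomdobim → zosomzobim
  ⇒ Vetunen zosomzobim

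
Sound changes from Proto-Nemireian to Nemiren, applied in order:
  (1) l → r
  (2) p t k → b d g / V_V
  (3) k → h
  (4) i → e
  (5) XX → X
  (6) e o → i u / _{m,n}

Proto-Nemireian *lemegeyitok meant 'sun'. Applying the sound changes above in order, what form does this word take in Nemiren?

rimegeyedoh

Nemiren: start from *lemegeyitok.
  rule 1 (unconditioned shift): lemegeyitok → remegeyitok
  rule 2 (intervocalic voicing): remegeyitok → remegeyidok
  rule 3 (unconditioned shift): remegeyidok → remegeyidoh
  rule 4 (vowel merger): remegeyidoh → remegeyedoh
  rule 5: no change — remegeyedoh
  rule 6 (pre-nasal raising): remegeyedoh → rimegeyedoh
  ⇒ Nemiren rimegeyedoh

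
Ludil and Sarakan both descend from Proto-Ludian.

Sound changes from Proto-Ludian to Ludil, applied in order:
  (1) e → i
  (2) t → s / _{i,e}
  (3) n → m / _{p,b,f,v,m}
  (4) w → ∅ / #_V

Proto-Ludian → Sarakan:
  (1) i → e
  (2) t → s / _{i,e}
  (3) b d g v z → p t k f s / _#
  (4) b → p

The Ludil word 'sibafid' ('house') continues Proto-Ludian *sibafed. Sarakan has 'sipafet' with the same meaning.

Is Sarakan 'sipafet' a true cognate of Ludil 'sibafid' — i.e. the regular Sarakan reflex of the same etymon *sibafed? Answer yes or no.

no

Derive the expected Sarakan reflex of *sibafed:
Sarakan: *sibafed > sebafed > sebafet > sepafet  (by vowel merger, final devoicing, unconditioned shift)
The regular Sarakan reflex would be 'sepafet', but the attested form is 'sipafet'. The correspondence is irregular, so they are not cognates (the Sarakan form has a different source).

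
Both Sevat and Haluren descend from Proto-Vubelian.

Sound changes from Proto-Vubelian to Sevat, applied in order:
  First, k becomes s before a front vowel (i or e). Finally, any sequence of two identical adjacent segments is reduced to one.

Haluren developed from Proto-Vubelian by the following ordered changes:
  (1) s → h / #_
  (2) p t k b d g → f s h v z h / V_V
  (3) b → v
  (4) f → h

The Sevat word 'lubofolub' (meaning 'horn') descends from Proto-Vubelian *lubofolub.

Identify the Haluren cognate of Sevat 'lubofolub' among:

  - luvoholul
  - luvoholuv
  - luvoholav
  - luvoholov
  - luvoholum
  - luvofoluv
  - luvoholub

luvoholuv

Haluren: start from *lubofolub.
  rule 1: no change — lubofolub
  rule 2 (intervocalic lenition): lubofolub → luvofolub
  rule 3 (unconditioned shift): luvofolub → luvofoluv
  rule 4 (unconditioned shift): luvofoluv → luvoholuv
  ⇒ Haluren luvoholuv
The other candidates each miss or misapply at least one Haluren change.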